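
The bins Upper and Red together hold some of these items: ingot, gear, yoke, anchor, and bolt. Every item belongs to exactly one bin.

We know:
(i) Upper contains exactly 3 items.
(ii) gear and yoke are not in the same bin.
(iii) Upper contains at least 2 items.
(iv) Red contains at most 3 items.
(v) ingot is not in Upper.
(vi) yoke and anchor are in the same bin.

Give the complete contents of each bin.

Upper = {anchor, bolt, yoke}; Red = {gear, ingot}

From (v): ingot ∉ Upper.
Only one bin left: ingot ∈ Red.
Suppose gear ∈ Upper: no assignment then satisfies all the clues, so gear ∉ Upper.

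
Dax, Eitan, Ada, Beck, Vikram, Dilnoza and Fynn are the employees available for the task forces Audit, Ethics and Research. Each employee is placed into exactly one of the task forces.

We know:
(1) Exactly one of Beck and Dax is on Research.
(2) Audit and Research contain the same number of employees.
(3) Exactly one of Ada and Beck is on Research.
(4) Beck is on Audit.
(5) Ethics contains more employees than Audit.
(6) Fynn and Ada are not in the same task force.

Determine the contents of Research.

Research = {Ada, Dax}

From (4): Beck ∈ Audit.
(1) (exactly one): Dax ∈ Research.
(3) (exactly one): Ada ∈ Research.
(6): Fynn ∉ Research.
Suppose Eitan ∈ Research: no assignment then satisfies all the clues, so Eitan ∉ Research.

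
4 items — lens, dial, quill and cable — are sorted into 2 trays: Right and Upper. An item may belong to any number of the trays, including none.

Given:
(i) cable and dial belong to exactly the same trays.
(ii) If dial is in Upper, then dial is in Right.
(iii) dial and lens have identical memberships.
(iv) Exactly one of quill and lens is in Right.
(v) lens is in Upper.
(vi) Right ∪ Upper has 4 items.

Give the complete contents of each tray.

Right = {cable, dial, lens}; Upper = {cable, dial, lens, quill}

From (v): lens ∈ Upper.
(iii): dial matches lens: dial ∈ Upper.
(i): cable matches dial: cable ∈ Upper.
(ii): dial ∈ Right.
(iii): lens matches dial: lens ∈ Right.
(iv) (exactly one): quill ∉ Right.
(i): cable matches dial: cable ∈ Right.
Suppose quill ∉ Upper: no assignment then satisfies all the clues, so quill ∈ Upper.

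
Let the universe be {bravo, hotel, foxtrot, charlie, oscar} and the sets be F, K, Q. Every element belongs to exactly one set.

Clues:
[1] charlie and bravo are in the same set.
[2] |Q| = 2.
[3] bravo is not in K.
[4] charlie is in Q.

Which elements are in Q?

From (3): bravo ∉ K.
From (4): charlie ∈ Q.
(1): bravo matches charlie: bravo ∉ F.
(1): bravo matches charlie: bravo ∈ Q.
(2): Q already has 2, so the rest are out.

Q = {bravo, charlie}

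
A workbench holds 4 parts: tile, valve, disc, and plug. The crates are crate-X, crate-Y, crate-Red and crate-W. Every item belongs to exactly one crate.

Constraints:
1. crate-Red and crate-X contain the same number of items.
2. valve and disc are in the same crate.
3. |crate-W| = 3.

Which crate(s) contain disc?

disc: crate-W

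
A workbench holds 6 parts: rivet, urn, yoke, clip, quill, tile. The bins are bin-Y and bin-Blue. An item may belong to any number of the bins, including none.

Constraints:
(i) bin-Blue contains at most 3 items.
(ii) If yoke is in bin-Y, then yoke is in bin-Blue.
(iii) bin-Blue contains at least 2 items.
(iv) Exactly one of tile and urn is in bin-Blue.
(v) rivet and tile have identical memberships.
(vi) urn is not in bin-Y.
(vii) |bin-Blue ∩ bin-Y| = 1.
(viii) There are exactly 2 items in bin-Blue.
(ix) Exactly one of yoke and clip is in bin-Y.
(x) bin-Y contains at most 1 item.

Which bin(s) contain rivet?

rivet: none

From (vi): urn ∉ bin-Y.
Suppose rivet ∈ bin-Y: no assignment then satisfies all the clues, so rivet ∉ bin-Y.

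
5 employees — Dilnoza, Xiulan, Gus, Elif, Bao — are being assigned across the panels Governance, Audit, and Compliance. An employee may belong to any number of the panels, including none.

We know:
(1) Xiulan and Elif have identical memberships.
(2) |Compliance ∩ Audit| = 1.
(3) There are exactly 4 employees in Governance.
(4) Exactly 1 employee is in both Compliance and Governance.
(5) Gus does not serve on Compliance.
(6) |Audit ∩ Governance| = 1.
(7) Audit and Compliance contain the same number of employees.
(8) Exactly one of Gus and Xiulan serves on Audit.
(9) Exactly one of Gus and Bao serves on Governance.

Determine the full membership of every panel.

Governance = {Dilnoza, Elif, Gus, Xiulan}; Audit = {Bao, Gus}; Compliance = {Bao, Dilnoza}

From (5): Gus ∉ Compliance.
Suppose Dilnoza ∉ Governance: no assignment then satisfies all the clues, so Dilnoza ∈ Governance.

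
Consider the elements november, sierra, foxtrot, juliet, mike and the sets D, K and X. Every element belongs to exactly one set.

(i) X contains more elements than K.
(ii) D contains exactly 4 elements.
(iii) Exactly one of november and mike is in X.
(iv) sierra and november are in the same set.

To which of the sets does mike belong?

mike: X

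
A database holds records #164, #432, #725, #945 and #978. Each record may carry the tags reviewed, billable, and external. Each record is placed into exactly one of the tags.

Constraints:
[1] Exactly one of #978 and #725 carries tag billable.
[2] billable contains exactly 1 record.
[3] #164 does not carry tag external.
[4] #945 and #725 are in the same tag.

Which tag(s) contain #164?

#164: reviewed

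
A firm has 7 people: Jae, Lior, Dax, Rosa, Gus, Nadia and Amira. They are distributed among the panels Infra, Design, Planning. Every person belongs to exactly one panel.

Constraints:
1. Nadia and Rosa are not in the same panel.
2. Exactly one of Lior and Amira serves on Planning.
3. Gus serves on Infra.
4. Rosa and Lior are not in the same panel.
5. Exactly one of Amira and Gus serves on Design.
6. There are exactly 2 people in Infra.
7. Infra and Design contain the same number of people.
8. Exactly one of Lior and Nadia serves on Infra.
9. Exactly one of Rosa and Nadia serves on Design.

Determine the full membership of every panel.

From (3): Gus ∈ Infra.
(5) (exactly one): Amira ∈ Design.
(2) (exactly one): Lior ∈ Planning.
(4): Rosa ∉ Planning.
(8) (exactly one): Nadia ∈ Infra.
(9) (exactly one): Rosa ∈ Design.
(6): Infra already has 2, so the rest are out.
Suppose Jae ∈ Design: no assignment then satisfies all the clues, so Jae ∉ Design.

Infra = {Gus, Nadia}; Design = {Amira, Rosa}; Planning = {Dax, Jae, Lior}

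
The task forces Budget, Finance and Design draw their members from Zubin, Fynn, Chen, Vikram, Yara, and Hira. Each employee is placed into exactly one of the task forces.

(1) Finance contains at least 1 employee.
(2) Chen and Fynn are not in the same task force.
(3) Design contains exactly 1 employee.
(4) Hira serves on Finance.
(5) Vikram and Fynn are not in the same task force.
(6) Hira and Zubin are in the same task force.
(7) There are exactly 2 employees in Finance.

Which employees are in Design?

From (4): Hira ∈ Finance.
(6): Zubin matches Hira: Zubin ∉ Budget.
(6): Zubin matches Hira: Zubin ∈ Finance.
(7): Finance already has 2, so the rest are out.
Suppose Fynn ∉ Design: no assignment then satisfies all the clues, so Fynn ∈ Design.

Design = {Fynn}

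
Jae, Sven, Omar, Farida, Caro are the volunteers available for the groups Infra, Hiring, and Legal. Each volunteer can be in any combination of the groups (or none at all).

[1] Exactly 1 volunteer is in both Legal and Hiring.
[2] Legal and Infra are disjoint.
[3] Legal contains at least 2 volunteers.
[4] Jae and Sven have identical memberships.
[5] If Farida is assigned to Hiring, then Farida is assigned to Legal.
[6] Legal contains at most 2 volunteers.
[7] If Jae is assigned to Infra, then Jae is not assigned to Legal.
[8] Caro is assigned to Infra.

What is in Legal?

Legal = {Farida, Omar}

From (8): Caro ∈ Infra.
(2) (disjoint): Caro ∉ Legal.
Suppose Jae ∈ Legal: no assignment then satisfies all the clues, so Jae ∉ Legal.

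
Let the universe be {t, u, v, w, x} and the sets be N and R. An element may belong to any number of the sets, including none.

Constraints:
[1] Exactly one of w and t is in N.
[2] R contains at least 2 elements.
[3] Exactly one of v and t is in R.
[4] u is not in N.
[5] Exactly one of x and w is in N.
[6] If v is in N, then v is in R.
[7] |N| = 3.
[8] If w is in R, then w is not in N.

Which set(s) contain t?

t: N

From (4): u ∉ N.
Suppose t ∉ N: no assignment then satisfies all the clues, so t ∈ N.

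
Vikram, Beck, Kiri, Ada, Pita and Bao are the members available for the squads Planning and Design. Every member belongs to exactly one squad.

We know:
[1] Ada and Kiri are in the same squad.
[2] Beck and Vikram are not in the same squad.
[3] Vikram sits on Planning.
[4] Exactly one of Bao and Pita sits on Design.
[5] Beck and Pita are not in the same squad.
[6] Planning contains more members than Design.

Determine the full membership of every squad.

Planning = {Ada, Kiri, Pita, Vikram}; Design = {Bao, Beck}

From (3): Vikram ∈ Planning.
(2): Beck ∉ Planning.
Only one squad left: Beck ∈ Design.
(5): Pita ∉ Design.
Only one squad left: Pita ∈ Planning.
(4) (exactly one): Bao ∈ Design.
Suppose Kiri ∉ Planning: no assignment then satisfies all the clues, so Kiri ∈ Planning.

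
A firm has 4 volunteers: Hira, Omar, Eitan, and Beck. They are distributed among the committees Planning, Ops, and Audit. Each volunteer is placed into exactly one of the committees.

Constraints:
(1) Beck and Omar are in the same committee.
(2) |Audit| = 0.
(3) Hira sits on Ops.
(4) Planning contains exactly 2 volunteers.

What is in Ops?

Ops = {Eitan, Hira}

From (3): Hira ∈ Ops.
(2): Audit already has 0, so the rest are out.
Suppose Omar ∈ Ops: no assignment then satisfies all the clues, so Omar ∉ Ops.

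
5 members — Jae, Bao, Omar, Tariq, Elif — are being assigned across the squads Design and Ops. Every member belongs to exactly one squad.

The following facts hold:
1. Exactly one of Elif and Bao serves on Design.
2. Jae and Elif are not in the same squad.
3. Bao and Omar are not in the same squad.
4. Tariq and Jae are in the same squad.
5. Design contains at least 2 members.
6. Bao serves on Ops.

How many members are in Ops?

3

From (6): Bao ∈ Ops.
(1) (exactly one): Elif ∈ Design.
(2): Jae ∉ Design.
(3): Omar ∉ Ops.
(4): Tariq matches Jae: Tariq ∉ Design.
(5): only 2 candidates remain for Design, so all are in.
Only one squad left: Jae ∈ Ops.
Only one squad left: Tariq ∈ Ops.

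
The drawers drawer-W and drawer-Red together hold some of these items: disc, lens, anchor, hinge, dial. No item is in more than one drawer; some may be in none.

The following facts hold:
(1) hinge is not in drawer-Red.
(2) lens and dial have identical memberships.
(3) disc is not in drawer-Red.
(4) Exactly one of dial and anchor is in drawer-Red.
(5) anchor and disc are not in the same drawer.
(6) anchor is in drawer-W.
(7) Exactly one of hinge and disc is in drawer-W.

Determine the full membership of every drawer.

drawer-W = {anchor, hinge}; drawer-Red = {dial, lens}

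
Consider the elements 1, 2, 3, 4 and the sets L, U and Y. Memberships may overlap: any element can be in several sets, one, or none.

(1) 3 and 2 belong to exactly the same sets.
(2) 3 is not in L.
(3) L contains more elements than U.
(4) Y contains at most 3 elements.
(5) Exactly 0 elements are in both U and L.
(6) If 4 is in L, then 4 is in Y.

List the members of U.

U = {}

From (2): 3 ∉ L.
(1): 2 matches 3: 2 ∉ L.
Suppose 1 ∈ U: no assignment then satisfies all the clues, so 1 ∉ U.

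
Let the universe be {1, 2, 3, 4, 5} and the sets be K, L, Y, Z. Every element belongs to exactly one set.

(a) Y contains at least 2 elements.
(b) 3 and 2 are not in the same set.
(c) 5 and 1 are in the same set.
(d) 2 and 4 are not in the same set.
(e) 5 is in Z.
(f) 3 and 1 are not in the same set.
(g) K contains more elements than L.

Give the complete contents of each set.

From (e): 5 ∈ Z.
(c): 1 matches 5: 1 ∉ K.
(c): 1 matches 5: 1 ∉ L.
(c): 1 matches 5: 1 ∉ Y.
(c): 1 matches 5: 1 ∈ Z.
(f): 3 ∉ Z.
Suppose 2 ∉ K: no assignment then satisfies all the clues, so 2 ∈ K.

K = {2}; L = {}; Y = {3, 4}; Z = {1, 5}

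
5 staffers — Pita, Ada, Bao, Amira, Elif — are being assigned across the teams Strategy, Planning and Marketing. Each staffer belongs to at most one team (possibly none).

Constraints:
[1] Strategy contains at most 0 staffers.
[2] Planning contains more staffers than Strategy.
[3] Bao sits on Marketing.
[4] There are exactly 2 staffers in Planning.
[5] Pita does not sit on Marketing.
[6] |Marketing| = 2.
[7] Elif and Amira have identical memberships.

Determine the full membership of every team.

Strategy = {}; Planning = {Amira, Elif}; Marketing = {Ada, Bao}

From (3): Bao ∈ Marketing.
From (5): Pita ∉ Marketing.
(1): Strategy already has 0, so the rest are out.
Suppose Pita ∈ Planning: no assignment then satisfies all the clues, so Pita ∉ Planning.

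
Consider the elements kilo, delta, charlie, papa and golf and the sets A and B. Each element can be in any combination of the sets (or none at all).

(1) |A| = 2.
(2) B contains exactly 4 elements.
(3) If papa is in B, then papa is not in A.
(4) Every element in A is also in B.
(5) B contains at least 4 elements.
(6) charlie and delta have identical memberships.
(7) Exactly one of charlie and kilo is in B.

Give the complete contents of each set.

A = {charlie, delta}; B = {charlie, delta, golf, papa}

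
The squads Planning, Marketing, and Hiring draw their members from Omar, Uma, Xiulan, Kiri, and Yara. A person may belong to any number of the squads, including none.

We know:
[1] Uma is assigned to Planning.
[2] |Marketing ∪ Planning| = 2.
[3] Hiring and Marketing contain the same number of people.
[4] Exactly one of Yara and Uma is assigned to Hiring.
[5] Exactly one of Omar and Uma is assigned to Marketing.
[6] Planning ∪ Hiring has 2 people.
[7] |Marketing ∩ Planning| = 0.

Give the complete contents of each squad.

Planning = {Uma}; Marketing = {Omar}; Hiring = {Yara}

From (1): Uma ∈ Planning.
Suppose Omar ∈ Planning: no assignment then satisfies all the clues, so Omar ∉ Planning.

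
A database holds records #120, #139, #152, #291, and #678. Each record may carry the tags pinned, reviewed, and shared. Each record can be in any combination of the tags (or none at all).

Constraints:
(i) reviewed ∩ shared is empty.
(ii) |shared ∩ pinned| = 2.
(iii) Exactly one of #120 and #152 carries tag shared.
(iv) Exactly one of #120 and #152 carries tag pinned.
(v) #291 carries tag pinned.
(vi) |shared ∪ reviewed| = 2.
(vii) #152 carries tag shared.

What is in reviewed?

reviewed = {}

From (v): #291 ∈ pinned.
From (vii): #152 ∈ shared.
(i) (disjoint): #152 ∉ reviewed.
(iii) (exactly one): #120 ∉ shared.
Suppose #120 ∈ reviewed: no assignment then satisfies all the clues, so #120 ∉ reviewed.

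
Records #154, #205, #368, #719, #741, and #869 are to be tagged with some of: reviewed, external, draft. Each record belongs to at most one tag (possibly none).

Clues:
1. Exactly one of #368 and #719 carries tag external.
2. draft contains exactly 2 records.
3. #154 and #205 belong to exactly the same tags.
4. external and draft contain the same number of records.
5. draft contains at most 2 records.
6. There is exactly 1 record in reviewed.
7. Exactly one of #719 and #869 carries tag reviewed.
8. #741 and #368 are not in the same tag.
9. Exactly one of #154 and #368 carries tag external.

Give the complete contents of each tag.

reviewed = {#719}; external = {#368, #869}; draft = {#154, #205}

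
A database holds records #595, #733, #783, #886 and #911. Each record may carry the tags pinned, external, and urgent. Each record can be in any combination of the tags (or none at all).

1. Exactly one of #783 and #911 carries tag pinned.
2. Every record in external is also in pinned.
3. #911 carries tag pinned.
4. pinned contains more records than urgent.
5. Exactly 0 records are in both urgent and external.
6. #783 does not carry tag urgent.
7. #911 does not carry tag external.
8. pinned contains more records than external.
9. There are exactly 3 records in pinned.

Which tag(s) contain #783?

From (3): #911 ∈ pinned.
From (6): #783 ∉ urgent.
From (7): #911 ∉ external.
(1) (exactly one): #783 ∉ pinned.
(2) contrapositive: #783 ∉ external.

#783: none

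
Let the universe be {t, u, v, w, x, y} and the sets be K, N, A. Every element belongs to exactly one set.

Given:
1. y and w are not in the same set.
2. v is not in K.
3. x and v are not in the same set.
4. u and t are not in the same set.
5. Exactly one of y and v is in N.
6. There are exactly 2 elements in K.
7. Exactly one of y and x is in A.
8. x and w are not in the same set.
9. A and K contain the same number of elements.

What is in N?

N = {v, w}

From (2): v ∉ K.
Suppose t ∈ N: no assignment then satisfies all the clues, so t ∉ N.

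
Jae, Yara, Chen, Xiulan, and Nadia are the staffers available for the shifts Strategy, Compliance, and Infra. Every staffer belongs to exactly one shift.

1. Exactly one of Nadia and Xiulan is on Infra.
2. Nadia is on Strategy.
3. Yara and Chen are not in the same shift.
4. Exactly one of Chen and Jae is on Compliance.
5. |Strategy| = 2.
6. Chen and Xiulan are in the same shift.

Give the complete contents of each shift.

Strategy = {Nadia, Yara}; Compliance = {Jae}; Infra = {Chen, Xiulan}

From (2): Nadia ∈ Strategy.
(1) (exactly one): Xiulan ∈ Infra.
(6): Chen matches Xiulan: Chen ∉ Strategy.
(6): Chen matches Xiulan: Chen ∉ Compliance.
(6): Chen matches Xiulan: Chen ∈ Infra.
(3): Yara ∉ Infra.
(4) (exactly one): Jae ∈ Compliance.
(5): only 2 candidates remain for Strategy, so all are in.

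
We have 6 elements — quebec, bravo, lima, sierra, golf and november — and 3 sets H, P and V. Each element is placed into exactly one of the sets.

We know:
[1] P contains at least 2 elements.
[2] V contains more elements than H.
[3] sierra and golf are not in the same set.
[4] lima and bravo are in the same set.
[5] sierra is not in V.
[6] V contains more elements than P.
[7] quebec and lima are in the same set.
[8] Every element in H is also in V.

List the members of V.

From (5): sierra ∉ V.
(8) contrapositive: sierra ∉ H.
Only one set left: sierra ∈ P.
(3): golf ∉ P.
Suppose quebec ∉ V: no assignment then satisfies all the clues, so quebec ∈ V.

V = {bravo, golf, lima, quebec}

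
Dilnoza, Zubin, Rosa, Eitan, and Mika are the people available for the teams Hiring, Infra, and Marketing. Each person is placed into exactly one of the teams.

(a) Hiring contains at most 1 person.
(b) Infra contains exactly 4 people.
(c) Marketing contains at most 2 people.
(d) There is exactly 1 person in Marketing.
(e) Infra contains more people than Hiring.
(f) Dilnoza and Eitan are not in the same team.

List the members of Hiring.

Hiring = {}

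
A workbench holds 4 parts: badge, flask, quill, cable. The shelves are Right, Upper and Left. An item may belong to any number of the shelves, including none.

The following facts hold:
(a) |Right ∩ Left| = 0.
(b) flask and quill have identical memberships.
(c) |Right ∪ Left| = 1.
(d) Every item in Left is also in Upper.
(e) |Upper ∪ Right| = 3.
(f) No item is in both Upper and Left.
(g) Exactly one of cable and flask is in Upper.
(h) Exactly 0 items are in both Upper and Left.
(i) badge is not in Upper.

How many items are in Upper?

2

From (i): badge ∉ Upper.
(d) contrapositive: badge ∉ Left.
Suppose flask ∈ Right: no assignment then satisfies all the clues, so flask ∉ Right.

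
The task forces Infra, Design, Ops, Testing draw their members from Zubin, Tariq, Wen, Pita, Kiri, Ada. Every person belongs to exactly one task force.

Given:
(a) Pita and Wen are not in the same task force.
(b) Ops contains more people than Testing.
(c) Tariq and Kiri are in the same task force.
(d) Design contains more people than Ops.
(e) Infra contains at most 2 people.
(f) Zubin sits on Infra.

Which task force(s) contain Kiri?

Kiri: Design

From (f): Zubin ∈ Infra.
Suppose Kiri ∈ Infra: no assignment then satisfies all the clues, so Kiri ∉ Infra.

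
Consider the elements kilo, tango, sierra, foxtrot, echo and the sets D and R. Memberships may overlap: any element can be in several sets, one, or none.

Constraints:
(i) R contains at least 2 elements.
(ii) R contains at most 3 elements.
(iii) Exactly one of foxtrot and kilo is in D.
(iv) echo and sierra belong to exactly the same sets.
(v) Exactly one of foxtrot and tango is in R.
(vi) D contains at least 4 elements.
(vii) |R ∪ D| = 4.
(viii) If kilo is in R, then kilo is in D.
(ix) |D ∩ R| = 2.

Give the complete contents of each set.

D = {echo, kilo, sierra, tango}; R = {kilo, tango}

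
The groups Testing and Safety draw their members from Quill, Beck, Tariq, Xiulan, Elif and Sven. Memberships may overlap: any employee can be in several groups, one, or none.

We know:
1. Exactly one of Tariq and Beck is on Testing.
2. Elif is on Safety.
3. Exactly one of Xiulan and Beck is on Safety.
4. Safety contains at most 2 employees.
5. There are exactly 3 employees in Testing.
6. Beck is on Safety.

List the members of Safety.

Safety = {Beck, Elif}

From (2): Elif ∈ Safety.
From (6): Beck ∈ Safety.
(3) (exactly one): Xiulan ∉ Safety.
(4): Safety already has 2, so the rest are out.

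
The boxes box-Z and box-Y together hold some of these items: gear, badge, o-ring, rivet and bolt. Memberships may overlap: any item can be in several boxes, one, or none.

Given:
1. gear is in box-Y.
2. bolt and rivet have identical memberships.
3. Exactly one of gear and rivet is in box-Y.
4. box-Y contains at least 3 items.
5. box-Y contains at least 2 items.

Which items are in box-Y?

box-Y = {badge, gear, o-ring}

From (1): gear ∈ box-Y.
(3) (exactly one): rivet ∉ box-Y.
(2): bolt matches rivet: bolt ∉ box-Y.
(4): only 3 candidates remain for box-Y, so all are in.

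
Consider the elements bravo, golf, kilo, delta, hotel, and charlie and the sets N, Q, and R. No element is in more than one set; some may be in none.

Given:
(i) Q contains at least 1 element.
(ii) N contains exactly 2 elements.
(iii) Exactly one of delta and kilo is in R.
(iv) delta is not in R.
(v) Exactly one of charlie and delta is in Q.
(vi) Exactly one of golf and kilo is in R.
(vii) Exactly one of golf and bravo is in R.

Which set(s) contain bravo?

From (iv): delta ∉ R.
(iii) (exactly one): kilo ∈ R.
(vi) (exactly one): golf ∉ R.
(vii) (exactly one): bravo ∈ R.

bravo: R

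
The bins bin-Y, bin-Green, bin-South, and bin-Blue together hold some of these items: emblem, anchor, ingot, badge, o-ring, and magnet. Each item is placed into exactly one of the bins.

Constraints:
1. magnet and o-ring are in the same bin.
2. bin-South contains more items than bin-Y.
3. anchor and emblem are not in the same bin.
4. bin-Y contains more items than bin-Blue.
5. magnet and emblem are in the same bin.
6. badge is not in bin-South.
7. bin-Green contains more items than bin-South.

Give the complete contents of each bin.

From (6): badge ∉ bin-South.
Suppose emblem ∈ bin-Y: no assignment then satisfies all the clues, so emblem ∉ bin-Y.

bin-Y = {badge}; bin-Green = {emblem, magnet, o-ring}; bin-South = {anchor, ingot}; bin-Blue = {}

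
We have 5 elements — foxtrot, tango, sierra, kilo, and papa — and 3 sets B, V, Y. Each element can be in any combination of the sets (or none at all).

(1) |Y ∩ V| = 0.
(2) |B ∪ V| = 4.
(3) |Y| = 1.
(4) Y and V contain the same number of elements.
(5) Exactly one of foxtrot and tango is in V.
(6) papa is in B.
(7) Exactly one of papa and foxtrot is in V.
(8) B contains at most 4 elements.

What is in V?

V = {foxtrot}

From (6): papa ∈ B.
Suppose foxtrot ∉ V: no assignment then satisfies all the clues, so foxtrot ∈ V.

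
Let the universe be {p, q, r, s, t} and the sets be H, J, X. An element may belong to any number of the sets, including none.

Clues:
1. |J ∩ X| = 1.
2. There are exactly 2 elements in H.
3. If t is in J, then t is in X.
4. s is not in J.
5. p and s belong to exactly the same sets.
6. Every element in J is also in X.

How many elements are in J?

1

From (4): s ∉ J.
(5): p matches s: p ∉ J.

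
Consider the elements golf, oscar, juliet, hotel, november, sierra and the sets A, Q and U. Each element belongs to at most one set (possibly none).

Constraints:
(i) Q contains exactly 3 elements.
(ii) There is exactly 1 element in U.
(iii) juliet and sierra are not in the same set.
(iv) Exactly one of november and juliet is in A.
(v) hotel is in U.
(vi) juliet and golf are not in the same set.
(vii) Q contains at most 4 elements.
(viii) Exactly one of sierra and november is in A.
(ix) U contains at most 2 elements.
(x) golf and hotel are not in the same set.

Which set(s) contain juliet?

juliet: none

From (v): hotel ∈ U.
(ii): U already has 1, so the rest are out.
Suppose juliet ∈ A: no assignment then satisfies all the clues, so juliet ∉ A.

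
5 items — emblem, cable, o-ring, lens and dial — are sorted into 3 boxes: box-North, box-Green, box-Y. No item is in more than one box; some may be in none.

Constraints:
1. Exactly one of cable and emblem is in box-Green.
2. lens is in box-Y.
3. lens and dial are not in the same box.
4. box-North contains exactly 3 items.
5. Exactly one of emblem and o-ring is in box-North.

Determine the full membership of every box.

box-North = {cable, dial, o-ring}; box-Green = {emblem}; box-Y = {lens}

From (2): lens ∈ box-Y.
(3): dial ∉ box-Y.
Suppose emblem ∈ box-North: no assignment then satisfies all the clues, so emblem ∉ box-North.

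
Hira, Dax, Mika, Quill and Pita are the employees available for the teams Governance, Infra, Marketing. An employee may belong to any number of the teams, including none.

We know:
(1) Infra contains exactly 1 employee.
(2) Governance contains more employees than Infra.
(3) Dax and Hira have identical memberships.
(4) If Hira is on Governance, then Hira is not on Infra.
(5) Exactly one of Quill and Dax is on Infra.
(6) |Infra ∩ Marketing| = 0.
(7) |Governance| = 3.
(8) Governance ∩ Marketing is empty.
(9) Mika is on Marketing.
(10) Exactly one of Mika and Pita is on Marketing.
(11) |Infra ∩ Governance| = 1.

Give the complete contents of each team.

Governance = {Dax, Hira, Quill}; Infra = {Quill}; Marketing = {Mika}

From (9): Mika ∈ Marketing.
(8) (disjoint): Mika ∉ Governance.
(10) (exactly one): Pita ∉ Marketing.
Suppose Hira ∉ Governance: no assignment then satisfies all the clues, so Hira ∈ Governance.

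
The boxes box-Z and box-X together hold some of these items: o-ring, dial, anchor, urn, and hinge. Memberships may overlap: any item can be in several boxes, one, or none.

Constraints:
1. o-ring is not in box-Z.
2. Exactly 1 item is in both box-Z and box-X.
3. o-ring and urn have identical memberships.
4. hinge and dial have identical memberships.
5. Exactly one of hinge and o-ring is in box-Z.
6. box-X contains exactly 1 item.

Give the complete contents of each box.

From (1): o-ring ∉ box-Z.
(3): urn matches o-ring: urn ∉ box-Z.
(5) (exactly one): hinge ∈ box-Z.
(4): dial matches hinge: dial ∈ box-Z.
Suppose o-ring ∈ box-X: no assignment then satisfies all the clues, so o-ring ∉ box-X.

box-Z = {anchor, dial, hinge}; box-X = {anchor}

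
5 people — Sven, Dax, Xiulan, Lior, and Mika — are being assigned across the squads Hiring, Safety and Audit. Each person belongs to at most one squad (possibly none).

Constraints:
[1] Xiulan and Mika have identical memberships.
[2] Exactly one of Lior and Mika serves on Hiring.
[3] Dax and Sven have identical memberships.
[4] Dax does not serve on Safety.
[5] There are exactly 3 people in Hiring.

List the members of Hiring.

Hiring = {Dax, Lior, Sven}

From (4): Dax ∉ Safety.
(3): Sven matches Dax: Sven ∉ Safety.
Suppose Sven ∉ Hiring: no assignment then satisfies all the clues, so Sven ∈ Hiring.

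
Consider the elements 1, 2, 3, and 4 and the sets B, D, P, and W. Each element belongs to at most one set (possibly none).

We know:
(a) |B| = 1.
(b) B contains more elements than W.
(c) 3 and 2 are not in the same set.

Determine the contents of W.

W = {}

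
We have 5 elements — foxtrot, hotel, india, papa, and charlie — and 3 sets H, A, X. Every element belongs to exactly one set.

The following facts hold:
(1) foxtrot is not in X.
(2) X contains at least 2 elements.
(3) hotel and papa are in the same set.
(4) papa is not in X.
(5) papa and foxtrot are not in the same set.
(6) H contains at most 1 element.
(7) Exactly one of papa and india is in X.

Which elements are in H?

H = {foxtrot}

From (1): foxtrot ∉ X.
From (4): papa ∉ X.
(3): hotel matches papa: hotel ∉ X.
(7) (exactly one): india ∈ X.
(2): only 2 candidates remain for X, so all are in.
Suppose foxtrot ∉ H: no assignment then satisfies all the clues, so foxtrot ∈ H.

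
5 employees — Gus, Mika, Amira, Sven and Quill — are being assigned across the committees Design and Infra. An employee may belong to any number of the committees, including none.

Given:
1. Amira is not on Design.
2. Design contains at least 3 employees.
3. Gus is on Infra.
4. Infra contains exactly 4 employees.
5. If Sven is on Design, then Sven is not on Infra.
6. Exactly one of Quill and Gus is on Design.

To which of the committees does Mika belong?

Mika: Design, Infra

From (1): Amira ∉ Design.
From (3): Gus ∈ Infra.
Suppose Mika ∉ Design: no assignment then satisfies all the clues, so Mika ∈ Design.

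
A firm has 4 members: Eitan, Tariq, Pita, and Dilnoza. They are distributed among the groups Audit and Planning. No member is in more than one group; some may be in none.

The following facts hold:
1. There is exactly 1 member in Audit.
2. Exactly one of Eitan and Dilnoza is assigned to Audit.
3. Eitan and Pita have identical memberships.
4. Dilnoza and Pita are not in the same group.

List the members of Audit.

Audit = {Dilnoza}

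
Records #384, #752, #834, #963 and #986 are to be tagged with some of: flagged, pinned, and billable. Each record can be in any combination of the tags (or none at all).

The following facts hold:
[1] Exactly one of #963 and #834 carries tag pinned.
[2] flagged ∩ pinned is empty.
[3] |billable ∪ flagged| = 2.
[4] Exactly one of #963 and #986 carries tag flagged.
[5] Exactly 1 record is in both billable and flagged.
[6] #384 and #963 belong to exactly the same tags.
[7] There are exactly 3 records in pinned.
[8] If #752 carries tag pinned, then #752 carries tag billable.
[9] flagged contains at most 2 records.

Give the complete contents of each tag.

flagged = {#986}; pinned = {#384, #752, #963}; billable = {#752, #986}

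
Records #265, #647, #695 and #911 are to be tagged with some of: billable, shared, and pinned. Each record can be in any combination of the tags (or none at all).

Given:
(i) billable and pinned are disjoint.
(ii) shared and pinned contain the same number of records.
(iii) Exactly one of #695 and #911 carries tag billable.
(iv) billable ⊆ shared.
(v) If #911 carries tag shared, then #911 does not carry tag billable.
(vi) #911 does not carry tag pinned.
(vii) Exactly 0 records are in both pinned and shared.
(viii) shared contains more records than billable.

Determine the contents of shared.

shared = {#695, #911}

From (vi): #911 ∉ pinned.
Suppose #265 ∈ shared: no assignment then satisfies all the clues, so #265 ∉ shared.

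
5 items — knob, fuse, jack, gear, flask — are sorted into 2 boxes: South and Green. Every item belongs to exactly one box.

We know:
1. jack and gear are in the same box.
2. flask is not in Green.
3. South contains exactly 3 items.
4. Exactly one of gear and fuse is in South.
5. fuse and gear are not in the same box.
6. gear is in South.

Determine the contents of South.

South = {flask, gear, jack}

From (2): flask ∉ Green.
From (6): gear ∈ South.
(1): jack matches gear: jack ∈ South.
(4) (exactly one): fuse ∉ South.
Only one box left: fuse ∈ Green.
Only one box left: flask ∈ South.
(3): South already has 3, so the rest are out.
Only one box left: knob ∈ Green.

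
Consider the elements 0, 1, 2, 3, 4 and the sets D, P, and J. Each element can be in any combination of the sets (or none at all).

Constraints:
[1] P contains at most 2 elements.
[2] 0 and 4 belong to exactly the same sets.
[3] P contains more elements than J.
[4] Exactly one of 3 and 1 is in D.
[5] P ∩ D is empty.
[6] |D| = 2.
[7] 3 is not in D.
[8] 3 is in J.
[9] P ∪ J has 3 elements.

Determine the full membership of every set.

D = {1, 2}; P = {0, 4}; J = {3}

From (7): 3 ∉ D.
From (8): 3 ∈ J.
(4) (exactly one): 1 ∈ D.
(5) (disjoint): 1 ∉ P.
Suppose 0 ∈ D: no assignment then satisfies all the clues, so 0 ∉ D.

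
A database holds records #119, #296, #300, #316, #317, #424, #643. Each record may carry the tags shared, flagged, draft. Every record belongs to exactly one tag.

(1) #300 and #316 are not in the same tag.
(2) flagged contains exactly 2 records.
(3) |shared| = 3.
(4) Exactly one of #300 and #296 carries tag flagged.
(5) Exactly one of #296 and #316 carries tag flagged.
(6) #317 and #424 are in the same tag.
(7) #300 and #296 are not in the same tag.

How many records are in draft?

2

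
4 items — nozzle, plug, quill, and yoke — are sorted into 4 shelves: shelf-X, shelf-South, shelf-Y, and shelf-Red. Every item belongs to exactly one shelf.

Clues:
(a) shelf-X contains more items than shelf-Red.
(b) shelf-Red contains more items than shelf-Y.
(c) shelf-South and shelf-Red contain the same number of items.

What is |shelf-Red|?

1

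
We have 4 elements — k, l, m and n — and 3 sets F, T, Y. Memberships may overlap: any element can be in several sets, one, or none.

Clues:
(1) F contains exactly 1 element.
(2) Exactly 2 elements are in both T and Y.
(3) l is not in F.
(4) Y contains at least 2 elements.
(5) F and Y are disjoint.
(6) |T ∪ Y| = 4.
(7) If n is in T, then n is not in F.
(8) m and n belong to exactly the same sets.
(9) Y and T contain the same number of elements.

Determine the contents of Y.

Y = {l, m, n}

From (3): l ∉ F.
Suppose k ∈ Y: no assignment then satisfies all the clues, so k ∉ Y.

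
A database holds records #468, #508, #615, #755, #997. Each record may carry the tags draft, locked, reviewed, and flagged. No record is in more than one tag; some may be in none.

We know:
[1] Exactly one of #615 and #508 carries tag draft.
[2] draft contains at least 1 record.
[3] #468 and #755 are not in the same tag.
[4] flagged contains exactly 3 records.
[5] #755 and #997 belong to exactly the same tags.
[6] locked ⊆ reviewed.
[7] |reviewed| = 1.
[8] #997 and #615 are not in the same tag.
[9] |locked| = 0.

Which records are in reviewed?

reviewed = {#468}

(9): locked already has 0, so the rest are out.
Suppose #468 ∉ reviewed: no assignment then satisfies all the clues, so #468 ∈ reviewed.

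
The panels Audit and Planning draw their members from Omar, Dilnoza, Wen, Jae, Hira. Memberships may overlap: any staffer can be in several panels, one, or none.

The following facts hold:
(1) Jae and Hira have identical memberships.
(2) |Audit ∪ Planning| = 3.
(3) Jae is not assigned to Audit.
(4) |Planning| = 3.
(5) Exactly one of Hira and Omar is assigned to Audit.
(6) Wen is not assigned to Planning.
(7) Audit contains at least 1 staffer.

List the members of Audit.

Audit = {Omar}

From (3): Jae ∉ Audit.
From (6): Wen ∉ Planning.
(1): Hira matches Jae: Hira ∉ Audit.
(5) (exactly one): Omar ∈ Audit.
Suppose Dilnoza ∈ Audit: no assignment then satisfies all the clues, so Dilnoza ∉ Audit.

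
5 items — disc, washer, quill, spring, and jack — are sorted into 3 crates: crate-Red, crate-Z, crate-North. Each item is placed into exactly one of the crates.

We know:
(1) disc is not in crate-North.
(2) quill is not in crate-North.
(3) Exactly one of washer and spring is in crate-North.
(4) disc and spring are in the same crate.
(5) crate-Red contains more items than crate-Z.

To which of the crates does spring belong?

spring: crate-Red

From (1): disc ∉ crate-North.
From (2): quill ∉ crate-North.
(4): spring matches disc: spring ∉ crate-North.
(3) (exactly one): washer ∈ crate-North.
Suppose spring ∉ crate-Red: no assignment then satisfies all the clues, so spring ∈ crate-Red.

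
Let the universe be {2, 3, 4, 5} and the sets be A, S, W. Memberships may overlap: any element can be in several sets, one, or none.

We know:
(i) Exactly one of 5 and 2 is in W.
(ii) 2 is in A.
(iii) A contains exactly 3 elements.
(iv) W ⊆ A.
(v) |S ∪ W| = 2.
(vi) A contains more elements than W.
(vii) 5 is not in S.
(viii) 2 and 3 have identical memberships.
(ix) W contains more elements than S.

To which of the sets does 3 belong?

3: A, W

From (ii): 2 ∈ A.
From (vii): 5 ∉ S.
(viii): 3 matches 2: 3 ∈ A.
Suppose 3 ∈ S: no assignment then satisfies all the clues, so 3 ∉ S.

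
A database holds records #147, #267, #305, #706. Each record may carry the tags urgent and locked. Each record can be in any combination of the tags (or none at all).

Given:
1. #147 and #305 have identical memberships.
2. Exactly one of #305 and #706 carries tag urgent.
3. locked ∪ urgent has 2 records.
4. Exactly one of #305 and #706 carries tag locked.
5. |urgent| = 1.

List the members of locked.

locked = {#267, #706}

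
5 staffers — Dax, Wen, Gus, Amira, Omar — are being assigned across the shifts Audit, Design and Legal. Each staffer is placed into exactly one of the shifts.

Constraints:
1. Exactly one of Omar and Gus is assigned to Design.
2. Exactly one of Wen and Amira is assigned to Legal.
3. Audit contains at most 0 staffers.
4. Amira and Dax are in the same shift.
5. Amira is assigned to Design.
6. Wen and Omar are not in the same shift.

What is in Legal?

Legal = {Gus, Wen}

From (5): Amira ∈ Design.
(2) (exactly one): Wen ∈ Legal.
(3): Audit already has 0, so the rest are out.
(4): Dax matches Amira: Dax ∈ Design.
(6): Omar ∉ Legal.
Only one shift left: Omar ∈ Design.
(1) (exactly one): Gus ∉ Design.
Only one shift left: Gus ∈ Legal.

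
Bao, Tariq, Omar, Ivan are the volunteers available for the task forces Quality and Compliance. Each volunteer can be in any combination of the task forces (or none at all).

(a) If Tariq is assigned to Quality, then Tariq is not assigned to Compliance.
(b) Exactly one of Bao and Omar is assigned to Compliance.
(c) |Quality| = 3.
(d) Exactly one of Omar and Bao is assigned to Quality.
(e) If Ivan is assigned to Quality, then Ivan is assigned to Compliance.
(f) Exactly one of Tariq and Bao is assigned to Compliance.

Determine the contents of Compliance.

Compliance = {Bao, Ivan}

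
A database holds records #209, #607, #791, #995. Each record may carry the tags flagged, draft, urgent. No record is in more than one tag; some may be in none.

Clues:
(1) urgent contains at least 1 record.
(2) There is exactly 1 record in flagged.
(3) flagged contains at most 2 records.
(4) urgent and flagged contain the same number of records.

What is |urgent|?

1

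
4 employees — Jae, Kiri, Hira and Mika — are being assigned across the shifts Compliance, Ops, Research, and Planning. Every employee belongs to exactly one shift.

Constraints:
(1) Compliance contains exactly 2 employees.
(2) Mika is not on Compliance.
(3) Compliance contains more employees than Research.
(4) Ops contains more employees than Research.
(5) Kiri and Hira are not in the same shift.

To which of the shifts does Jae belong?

From (2): Mika ∉ Compliance.
Suppose Jae ∉ Compliance: no assignment then satisfies all the clues, so Jae ∈ Compliance.

Jae: Compliance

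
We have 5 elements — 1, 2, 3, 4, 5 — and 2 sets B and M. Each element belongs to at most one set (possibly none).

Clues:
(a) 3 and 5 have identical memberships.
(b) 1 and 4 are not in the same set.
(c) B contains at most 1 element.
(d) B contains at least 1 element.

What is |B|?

1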